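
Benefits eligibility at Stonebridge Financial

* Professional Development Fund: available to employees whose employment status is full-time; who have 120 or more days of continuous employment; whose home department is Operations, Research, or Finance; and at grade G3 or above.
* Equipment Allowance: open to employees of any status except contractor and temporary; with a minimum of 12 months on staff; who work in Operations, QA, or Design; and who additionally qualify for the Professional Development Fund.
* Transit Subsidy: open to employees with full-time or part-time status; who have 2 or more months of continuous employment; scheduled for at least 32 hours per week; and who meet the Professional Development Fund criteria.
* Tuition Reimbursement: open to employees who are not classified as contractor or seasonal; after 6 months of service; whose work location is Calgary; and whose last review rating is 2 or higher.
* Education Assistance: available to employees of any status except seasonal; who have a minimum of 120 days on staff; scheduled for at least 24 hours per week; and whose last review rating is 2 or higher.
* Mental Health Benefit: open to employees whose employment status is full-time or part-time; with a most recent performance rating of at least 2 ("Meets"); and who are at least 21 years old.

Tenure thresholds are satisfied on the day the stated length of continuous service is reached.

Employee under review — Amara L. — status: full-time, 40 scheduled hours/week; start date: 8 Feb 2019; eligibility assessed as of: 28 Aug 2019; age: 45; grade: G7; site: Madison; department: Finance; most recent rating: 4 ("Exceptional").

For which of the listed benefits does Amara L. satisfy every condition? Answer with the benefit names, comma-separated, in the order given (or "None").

Service from 8 Feb 2019 to 28 Aug 2019: 201 days.
Professional Development Fund — status full-time ✓; service 201 days ≥ 120 days ✓; dept Finance ✓; grade G7 ≥ G3 ✓ → eligible.
Equipment Allowance — status full-time ✓ (not excluded); service 201 days < 12 months (≈360 days) ✗ → not eligible.
Transit Subsidy — status full-time ✓; service 201 days ≥ 2 months (≈60 days) ✓; 40 hrs/wk ≥ 32 ✓; eligible for Professional Development Fund ✓ → eligible.
Tuition Reimbursement — status full-time ✓ (not excluded); service 201 days ≥ 6 months (≈180 days) ✓; site Madison ✗ (not Calgary) → not eligible.
Education Assistance — status full-time ✓ (not excluded); service 201 days ≥ 120 days ✓; 40 hrs/wk ≥ 24 ✓; rating 4 ≥ 2 ✓ → eligible.
Mental Health Benefit — status full-time ✓; rating 4 ≥ 2 ✓; age 45 ≥ 21 ✓ → eligible.

Professional Development Fund, Transit Subsidy, Education Assistance, Mental Health Benefit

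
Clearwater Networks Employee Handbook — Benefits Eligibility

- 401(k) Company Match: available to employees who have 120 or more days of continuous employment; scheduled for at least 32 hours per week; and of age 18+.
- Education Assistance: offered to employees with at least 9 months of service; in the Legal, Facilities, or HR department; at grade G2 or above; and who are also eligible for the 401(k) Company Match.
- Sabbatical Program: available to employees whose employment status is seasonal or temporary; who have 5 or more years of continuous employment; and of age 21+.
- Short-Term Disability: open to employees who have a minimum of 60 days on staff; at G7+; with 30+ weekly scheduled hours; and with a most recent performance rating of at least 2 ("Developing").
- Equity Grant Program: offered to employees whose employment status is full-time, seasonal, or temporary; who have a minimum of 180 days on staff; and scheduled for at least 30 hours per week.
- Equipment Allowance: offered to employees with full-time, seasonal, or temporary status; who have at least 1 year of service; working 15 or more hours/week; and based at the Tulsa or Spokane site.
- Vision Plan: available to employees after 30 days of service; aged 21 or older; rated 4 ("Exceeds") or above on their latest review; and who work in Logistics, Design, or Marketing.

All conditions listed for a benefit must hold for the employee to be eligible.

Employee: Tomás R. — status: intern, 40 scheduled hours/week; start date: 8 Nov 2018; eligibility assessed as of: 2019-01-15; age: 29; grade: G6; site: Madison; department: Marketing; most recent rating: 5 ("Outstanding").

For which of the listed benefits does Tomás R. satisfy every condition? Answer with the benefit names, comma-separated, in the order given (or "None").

Service from 8 Nov 2018 to 2019-01-15: 68 days.
401(k) Company Match — service 68 days < 120 days ✗ → not eligible.
Education Assistance — service 68 days < 9 months (≈270 days) ✗ → not eligible.
Sabbatical Program — status intern ✗ (requires seasonal or temporary) → not eligible.
Short-Term Disability — service 68 days ≥ 60 days ✓; grade G6 < G7 ✗ → not eligible.
Equity Grant Program — status intern ✗ (requires full-time, seasonal, or temporary) → not eligible.
Equipment Allowance — status intern ✗ (requires full-time, seasonal, or temporary) → not eligible.
Vision Plan — service 68 days ≥ 30 days ✓; age 29 ≥ 21 ✓; rating 5 ≥ 4 ✓; dept Marketing ✓ → eligible.

Vision Plan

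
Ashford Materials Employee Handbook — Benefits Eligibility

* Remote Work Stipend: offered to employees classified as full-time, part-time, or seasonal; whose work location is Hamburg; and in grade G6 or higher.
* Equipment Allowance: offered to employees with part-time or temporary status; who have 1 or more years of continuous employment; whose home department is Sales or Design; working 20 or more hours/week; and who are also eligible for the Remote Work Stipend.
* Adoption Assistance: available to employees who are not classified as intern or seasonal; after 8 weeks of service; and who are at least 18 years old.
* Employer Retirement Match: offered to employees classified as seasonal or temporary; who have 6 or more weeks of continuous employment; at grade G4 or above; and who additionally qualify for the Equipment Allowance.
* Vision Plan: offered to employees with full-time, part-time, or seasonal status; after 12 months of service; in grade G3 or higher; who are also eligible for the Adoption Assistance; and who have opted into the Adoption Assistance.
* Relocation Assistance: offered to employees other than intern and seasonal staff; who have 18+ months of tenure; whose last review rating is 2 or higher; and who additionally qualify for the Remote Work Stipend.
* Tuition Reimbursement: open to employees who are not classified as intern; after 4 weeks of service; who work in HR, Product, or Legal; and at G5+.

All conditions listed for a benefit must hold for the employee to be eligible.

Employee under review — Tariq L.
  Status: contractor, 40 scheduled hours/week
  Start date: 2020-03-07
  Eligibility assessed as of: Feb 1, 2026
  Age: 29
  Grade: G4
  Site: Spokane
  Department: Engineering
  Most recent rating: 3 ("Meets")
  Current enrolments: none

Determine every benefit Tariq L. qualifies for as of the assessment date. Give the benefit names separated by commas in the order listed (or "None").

Adoption Assistance

Service from 2020-03-07 to Feb 1, 2026: 2157 days.
Remote Work Stipend — status contractor ✗ (requires full-time, part-time, or seasonal) → not eligible.
Equipment Allowance — status contractor ✗ (requires part-time or temporary) → not eligible.
Adoption Assistance — status contractor ✓ (not excluded); service 2157 days ≥ 8 weeks (≈56 days) ✓; age 29 ≥ 18 ✓ → eligible.
Employer Retirement Match — status contractor ✗ (requires seasonal or temporary) → not eligible.
Vision Plan — status contractor ✗ (requires full-time, part-time, or seasonal) → not eligible.
Relocation Assistance — status contractor ✓ (not excluded); service 2157 days ≥ 18 months (≈540 days) ✓; rating 3 ≥ 2 ✓; not eligible for Remote Work Stipend ✗ → not eligible.
Tuition Reimbursement — status contractor ✓ (not excluded); service 2157 days ≥ 4 weeks (≈28 days) ✓; dept Engineering ✗ → not eligible.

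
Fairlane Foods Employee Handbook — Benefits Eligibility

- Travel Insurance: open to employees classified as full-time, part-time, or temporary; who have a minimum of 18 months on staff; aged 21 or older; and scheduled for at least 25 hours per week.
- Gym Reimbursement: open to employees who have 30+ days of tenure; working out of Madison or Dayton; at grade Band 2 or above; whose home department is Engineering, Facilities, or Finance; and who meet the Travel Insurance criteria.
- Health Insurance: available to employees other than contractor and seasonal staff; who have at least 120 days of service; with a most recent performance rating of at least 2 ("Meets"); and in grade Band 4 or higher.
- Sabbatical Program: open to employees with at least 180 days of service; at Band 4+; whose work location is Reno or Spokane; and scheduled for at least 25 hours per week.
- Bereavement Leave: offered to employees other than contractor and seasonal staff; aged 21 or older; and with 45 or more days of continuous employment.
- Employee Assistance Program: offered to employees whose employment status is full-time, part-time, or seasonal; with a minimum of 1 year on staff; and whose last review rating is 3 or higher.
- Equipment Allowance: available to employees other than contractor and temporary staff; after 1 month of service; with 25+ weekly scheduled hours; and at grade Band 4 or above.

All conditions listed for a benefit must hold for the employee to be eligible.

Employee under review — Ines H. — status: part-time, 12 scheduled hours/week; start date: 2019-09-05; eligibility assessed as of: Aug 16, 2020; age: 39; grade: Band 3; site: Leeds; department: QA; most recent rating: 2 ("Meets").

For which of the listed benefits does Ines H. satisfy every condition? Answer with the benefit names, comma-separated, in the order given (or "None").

Service from 2019-09-05 to Aug 16, 2020: 346 days.
Travel Insurance — status part-time ✓; service 346 days < 18 months (≈540 days) ✗ → not eligible.
Gym Reimbursement — service 346 days ≥ 30 days ✓; site Leeds ✗ (not Madison or Dayton) → not eligible.
Health Insurance — status part-time ✓ (not excluded); service 346 days ≥ 120 days ✓; rating 2 ≥ 2 ✓; grade Band 3 < Band 4 ✗ → not eligible.
Sabbatical Program — service 346 days ≥ 180 days ✓; grade Band 3 < Band 4 ✗ → not eligible.
Bereavement Leave — status part-time ✓ (not excluded); age 39 ≥ 21 ✓; service 346 days ≥ 45 days ✓ → eligible.
Employee Assistance Program — status part-time ✓; service 346 days < 1 year (≈365 days) ✗ → not eligible.
Equipment Allowance — status part-time ✓ (not excluded); service 346 days ≥ 1 month (≈30 days) ✓; 12 hrs/wk < 25 ✗ → not eligible.

Bereavement Leave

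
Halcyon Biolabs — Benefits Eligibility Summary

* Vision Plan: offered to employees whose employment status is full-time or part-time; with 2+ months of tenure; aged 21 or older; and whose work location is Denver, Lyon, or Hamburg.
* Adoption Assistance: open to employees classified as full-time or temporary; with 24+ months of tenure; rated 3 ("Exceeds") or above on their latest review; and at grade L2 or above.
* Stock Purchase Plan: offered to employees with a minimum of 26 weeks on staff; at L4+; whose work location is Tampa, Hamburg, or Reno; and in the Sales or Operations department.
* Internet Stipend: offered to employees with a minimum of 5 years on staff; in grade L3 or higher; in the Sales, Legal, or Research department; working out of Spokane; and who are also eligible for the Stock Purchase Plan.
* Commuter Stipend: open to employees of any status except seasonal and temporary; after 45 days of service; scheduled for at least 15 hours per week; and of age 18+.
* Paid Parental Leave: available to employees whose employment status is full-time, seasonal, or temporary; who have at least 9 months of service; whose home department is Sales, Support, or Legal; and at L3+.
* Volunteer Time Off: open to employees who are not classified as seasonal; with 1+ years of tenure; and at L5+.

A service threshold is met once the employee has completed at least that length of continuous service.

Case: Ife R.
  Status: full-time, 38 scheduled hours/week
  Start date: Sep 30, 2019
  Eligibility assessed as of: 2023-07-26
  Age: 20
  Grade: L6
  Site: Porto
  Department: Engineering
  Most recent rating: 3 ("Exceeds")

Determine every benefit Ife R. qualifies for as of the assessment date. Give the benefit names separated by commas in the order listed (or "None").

Service from Sep 30, 2019 to 2023-07-26: 1395 days.
Vision Plan — status full-time ✓; service 1395 days ≥ 2 months (≈60 days) ✓; age 20 < 21 ✗ → not eligible.
Adoption Assistance — status full-time ✓; service 1395 days ≥ 24 months (≈720 days) ✓; rating 3 ≥ 3 ✓; grade L6 ≥ L2 ✓ → eligible.
Stock Purchase Plan — service 1395 days ≥ 26 weeks (≈182 days) ✓; grade L6 ≥ L4 ✓; site Porto ✗ (not Tampa, Hamburg, or Reno) → not eligible.
Internet Stipend — service 1395 days < 5 years (≈1825 days) ✗ → not eligible.
Commuter Stipend — status full-time ✓ (not excluded); service 1395 days ≥ 45 days ✓; 38 hrs/wk ≥ 15 ✓; age 20 ≥ 18 ✓ → eligible.
Paid Parental Leave — status full-time ✓; service 1395 days ≥ 9 months (≈270 days) ✓; dept Engineering ✗ → not eligible.
Volunteer Time Off — status full-time ✓ (not excluded); service 1395 days ≥ 1 year (≈365 days) ✓; grade L6 ≥ L5 ✓ → eligible.

Adoption Assistance, Commuter Stipend, Volunteer Time Off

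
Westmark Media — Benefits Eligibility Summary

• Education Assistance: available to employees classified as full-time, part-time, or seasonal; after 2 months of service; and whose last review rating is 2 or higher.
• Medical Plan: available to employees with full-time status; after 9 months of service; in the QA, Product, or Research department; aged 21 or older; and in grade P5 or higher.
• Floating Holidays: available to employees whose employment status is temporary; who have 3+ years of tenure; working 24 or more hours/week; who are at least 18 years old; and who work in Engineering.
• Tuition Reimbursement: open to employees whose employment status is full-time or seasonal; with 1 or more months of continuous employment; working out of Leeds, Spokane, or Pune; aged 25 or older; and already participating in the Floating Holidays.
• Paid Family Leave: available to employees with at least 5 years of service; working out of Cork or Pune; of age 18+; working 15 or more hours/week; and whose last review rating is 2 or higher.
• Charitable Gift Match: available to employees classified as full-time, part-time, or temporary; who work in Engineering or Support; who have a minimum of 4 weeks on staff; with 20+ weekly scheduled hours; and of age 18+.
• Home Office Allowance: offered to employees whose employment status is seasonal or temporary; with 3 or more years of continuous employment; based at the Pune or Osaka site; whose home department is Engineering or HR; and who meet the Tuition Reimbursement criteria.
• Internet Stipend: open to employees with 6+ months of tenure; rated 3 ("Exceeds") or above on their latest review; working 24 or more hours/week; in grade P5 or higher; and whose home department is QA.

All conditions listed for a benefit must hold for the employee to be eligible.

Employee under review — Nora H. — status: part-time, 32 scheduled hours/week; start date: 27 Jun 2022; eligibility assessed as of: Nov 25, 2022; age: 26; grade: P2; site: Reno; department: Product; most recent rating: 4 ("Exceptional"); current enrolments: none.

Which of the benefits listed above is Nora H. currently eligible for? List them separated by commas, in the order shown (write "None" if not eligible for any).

Education Assistance

Service from 27 Jun 2022 to Nov 25, 2022: 151 days.
Education Assistance — status part-time ✓; service 151 days ≥ 2 months (≈60 days) ✓; rating 4 ≥ 2 ✓ → eligible.
Medical Plan — status part-time ✗ (requires full-time) → not eligible.
Floating Holidays — status part-time ✗ (requires temporary) → not eligible.
Tuition Reimbursement — status part-time ✗ (requires full-time or seasonal) → not eligible.
Paid Family Leave — service 151 days < 5 years (≈1825 days) ✗ → not eligible.
Charitable Gift Match — status part-time ✓; dept Product ✗ → not eligible.
Home Office Allowance — status part-time ✗ (requires seasonal or temporary) → not eligible.
Internet Stipend — service 151 days < 6 months (≈180 days) ✗ → not eligible.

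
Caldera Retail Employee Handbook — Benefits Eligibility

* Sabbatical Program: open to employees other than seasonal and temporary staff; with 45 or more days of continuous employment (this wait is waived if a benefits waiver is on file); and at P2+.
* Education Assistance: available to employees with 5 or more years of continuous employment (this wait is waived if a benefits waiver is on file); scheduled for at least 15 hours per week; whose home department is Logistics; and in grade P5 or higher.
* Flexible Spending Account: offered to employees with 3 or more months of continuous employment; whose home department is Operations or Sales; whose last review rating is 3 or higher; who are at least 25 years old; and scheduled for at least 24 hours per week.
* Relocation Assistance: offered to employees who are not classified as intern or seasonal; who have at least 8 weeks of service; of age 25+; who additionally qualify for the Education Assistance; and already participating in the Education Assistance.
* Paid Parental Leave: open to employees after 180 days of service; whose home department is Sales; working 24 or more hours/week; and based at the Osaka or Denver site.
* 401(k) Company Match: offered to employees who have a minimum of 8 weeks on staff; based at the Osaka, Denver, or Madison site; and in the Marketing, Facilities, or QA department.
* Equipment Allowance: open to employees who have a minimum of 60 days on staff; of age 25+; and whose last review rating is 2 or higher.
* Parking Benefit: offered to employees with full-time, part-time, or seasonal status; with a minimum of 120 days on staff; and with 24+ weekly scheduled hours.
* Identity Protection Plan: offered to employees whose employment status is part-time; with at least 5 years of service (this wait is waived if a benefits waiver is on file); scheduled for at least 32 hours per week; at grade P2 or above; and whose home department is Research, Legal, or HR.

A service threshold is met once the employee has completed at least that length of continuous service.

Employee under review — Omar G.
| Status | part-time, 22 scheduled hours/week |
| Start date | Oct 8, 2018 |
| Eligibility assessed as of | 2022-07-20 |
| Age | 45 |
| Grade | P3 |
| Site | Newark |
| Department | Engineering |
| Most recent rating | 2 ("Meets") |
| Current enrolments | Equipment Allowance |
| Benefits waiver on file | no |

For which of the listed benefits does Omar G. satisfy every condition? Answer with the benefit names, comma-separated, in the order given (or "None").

Service from Oct 8, 2018 to 2022-07-20: 1381 days.
Sabbatical Program — status part-time ✓ (not excluded); no waiver, service 1381 days ≥ 45 days ✓; grade P3 ≥ P2 ✓ → eligible.
Education Assistance — no waiver, service 1381 days < 5 years (≈1825 days) ✗ → not eligible.
Flexible Spending Account — service 1381 days ≥ 3 months (≈90 days) ✓; dept Engineering ✗ → not eligible.
Relocation Assistance — status part-time ✓ (not excluded); service 1381 days ≥ 8 weeks (≈56 days) ✓; age 45 ≥ 25 ✓; not eligible for Education Assistance ✗ → not eligible.
Paid Parental Leave — service 1381 days ≥ 180 days ✓; dept Engineering ✗ → not eligible.
401(k) Company Match — service 1381 days ≥ 8 weeks (≈56 days) ✓; site Newark ✗ (not Osaka, Denver, or Madison) → not eligible.
Equipment Allowance — service 1381 days ≥ 60 days ✓; age 45 ≥ 25 ✓; rating 2 ≥ 2 ✓ → eligible.
Parking Benefit — status part-time ✓; service 1381 days ≥ 120 days ✓; 22 hrs/wk < 24 ✗ → not eligible.
Identity Protection Plan — status part-time ✓; no waiver, service 1381 days < 5 years (≈1825 days) ✗ → not eligible.

Sabbatical Program, Equipment Allowance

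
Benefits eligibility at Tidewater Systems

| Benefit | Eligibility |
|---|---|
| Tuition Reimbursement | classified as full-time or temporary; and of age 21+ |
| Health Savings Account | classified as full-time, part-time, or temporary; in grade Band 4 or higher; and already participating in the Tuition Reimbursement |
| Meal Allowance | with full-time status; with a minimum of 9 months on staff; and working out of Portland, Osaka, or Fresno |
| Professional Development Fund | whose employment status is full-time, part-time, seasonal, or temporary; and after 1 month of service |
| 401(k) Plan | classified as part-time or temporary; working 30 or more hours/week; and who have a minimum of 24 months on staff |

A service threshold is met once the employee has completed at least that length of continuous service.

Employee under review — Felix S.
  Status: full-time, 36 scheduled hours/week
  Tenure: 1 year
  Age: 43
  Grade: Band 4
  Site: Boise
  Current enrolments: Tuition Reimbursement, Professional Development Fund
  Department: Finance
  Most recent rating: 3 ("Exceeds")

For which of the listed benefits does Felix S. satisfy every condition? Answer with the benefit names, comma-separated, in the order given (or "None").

Tuition Reimbursement, Health Savings Account, Professional Development Fund

Tuition Reimbursement — status full-time ✓; age 43 ≥ 21 ✓ → eligible.
Health Savings Account — status full-time ✓; grade Band 4 ≥ Band 4 ✓; enrolled in Tuition Reimbursement ✓ → eligible.
Meal Allowance — status full-time ✓; service 1 year ≥ 9 months (≈270 days) ✓; site Boise ✗ (not Portland, Osaka, or Fresno) → not eligible.
Professional Development Fund — status full-time ✓; service 1 year ≥ 1 month (≈30 days) ✓ → eligible.
401(k) Plan — status full-time ✗ (requires part-time or temporary) → not eligible.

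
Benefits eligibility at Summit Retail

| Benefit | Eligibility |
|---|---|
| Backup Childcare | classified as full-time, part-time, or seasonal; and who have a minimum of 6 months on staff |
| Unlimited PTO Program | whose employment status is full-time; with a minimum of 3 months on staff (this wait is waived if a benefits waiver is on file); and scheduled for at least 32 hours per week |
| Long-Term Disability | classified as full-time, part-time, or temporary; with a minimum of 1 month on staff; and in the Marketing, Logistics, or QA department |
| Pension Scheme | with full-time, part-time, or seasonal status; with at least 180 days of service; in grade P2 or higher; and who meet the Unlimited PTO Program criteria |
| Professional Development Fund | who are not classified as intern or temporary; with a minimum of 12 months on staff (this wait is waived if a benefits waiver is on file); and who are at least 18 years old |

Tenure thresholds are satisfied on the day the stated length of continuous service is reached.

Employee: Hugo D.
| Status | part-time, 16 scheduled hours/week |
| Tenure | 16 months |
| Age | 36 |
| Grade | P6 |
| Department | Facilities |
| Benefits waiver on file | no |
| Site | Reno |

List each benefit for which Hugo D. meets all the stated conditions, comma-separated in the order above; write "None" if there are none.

Backup Childcare — status part-time ✓; service 16 months ≥ 6 months ✓ → eligible.
Unlimited PTO Program — status part-time ✗ (requires full-time) → not eligible.
Long-Term Disability — status part-time ✓; service 16 months ≥ 1 month ✓; dept Facilities ✗ → not eligible.
Pension Scheme — status part-time ✓; service 16 months ≥ 180 days ✓; grade P6 ≥ P2 ✓; not eligible for Unlimited PTO Program ✗ → not eligible.
Professional Development Fund — status part-time ✓ (not excluded); no waiver, service 16 months ≥ 12 months ✓; age 36 ≥ 18 ✓ → eligible.

Backup Childcare, Professional Development Fund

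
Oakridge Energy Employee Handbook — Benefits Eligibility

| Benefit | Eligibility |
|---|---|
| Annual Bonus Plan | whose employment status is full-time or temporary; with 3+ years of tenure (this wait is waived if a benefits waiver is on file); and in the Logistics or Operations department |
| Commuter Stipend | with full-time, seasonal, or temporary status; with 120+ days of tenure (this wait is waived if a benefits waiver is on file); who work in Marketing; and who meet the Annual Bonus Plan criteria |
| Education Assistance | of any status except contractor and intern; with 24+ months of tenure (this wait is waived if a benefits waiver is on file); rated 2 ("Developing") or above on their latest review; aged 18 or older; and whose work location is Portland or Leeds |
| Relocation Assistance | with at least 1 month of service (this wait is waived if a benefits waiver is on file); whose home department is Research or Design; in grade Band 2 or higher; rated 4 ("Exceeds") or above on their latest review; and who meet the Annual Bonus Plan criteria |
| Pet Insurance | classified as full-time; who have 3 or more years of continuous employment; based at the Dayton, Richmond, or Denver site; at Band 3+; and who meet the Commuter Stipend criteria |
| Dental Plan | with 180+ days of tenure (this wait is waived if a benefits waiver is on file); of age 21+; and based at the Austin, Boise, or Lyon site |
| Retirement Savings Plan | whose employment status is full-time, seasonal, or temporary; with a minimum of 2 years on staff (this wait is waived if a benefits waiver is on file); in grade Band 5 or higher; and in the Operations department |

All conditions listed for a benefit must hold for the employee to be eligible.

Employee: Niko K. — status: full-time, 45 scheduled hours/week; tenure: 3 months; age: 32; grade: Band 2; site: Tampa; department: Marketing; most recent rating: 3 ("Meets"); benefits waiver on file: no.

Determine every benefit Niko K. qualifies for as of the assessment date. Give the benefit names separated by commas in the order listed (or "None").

None

Annual Bonus Plan — status full-time ✓; no waiver, service 3 months < 3 years (≈1095 days) ✗ → not eligible.
Commuter Stipend — status full-time ✓; no waiver, service 3 months < 120 days ✗ → not eligible.
Education Assistance — status full-time ✓ (not excluded); no waiver, service 3 months < 24 months ✗ → not eligible.
Relocation Assistance — no waiver, service 3 months ≥ 1 month ✓; dept Marketing ✗ → not eligible.
Pet Insurance — status full-time ✓; service 3 months < 3 years (≈1095 days) ✗ → not eligible.
Dental Plan — no waiver, service 3 months < 180 days ✗ → not eligible.
Retirement Savings Plan — status full-time ✓; no waiver, service 3 months < 2 years (≈730 days) ✗ → not eligible.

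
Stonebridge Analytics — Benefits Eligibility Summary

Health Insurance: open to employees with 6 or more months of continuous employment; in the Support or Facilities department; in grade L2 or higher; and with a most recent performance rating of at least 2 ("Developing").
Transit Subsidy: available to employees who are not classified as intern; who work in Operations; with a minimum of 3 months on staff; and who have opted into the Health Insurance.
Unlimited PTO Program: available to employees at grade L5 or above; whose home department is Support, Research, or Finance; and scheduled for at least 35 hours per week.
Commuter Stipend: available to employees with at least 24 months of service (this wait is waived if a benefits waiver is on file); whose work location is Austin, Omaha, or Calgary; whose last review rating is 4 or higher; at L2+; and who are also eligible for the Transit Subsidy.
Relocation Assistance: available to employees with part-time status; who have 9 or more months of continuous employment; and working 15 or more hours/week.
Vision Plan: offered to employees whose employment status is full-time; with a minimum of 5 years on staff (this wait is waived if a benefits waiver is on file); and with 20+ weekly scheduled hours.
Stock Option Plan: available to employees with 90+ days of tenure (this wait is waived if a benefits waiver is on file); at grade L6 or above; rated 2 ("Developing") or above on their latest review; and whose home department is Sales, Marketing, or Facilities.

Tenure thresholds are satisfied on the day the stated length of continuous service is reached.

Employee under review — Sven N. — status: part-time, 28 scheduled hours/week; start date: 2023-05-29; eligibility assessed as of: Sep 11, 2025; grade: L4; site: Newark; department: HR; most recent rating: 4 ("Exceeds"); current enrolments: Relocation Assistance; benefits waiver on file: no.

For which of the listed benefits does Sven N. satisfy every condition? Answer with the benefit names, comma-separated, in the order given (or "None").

Relocation Assistance

Service from 2023-05-29 to Sep 11, 2025: 836 days.
Health Insurance — service 836 days ≥ 6 months (≈180 days) ✓; dept HR ✗ → not eligible.
Transit Subsidy — status part-time ✓ (not excluded); dept HR ✗ → not eligible.
Unlimited PTO Program — grade L4 < L5 ✗ → not eligible.
Commuter Stipend — no waiver, service 836 days ≥ 24 months (≈720 days) ✓; site Newark ✗ (not Austin, Omaha, or Calgary) → not eligible.
Relocation Assistance — status part-time ✓; service 836 days ≥ 9 months (≈270 days) ✓; 28 hrs/wk ≥ 15 ✓ → eligible.
Vision Plan — status part-time ✗ (requires full-time) → not eligible.
Stock Option Plan — no waiver, service 836 days ≥ 90 days ✓; grade L4 < L6 ✗ → not eligible.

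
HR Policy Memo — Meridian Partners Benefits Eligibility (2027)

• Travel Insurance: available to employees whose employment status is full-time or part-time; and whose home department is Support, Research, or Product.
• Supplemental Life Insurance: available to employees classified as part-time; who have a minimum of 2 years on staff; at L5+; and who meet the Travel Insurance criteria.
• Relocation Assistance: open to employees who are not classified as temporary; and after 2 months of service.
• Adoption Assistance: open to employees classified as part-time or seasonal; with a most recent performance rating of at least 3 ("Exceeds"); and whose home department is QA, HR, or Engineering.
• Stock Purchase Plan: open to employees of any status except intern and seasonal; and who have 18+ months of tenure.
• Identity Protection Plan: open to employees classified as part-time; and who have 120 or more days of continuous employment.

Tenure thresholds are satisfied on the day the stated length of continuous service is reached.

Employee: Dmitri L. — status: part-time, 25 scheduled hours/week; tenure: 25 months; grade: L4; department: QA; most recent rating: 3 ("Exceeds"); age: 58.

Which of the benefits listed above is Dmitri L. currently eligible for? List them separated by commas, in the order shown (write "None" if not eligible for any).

Relocation Assistance, Adoption Assistance, Stock Purchase Plan, Identity Protection Plan

Travel Insurance — status part-time ✓; dept QA ✗ → not eligible.
Supplemental Life Insurance — status part-time ✓; service 25 months ≥ 2 years (≈730 days) ✓; grade L4 < L5 ✗ → not eligible.
Relocation Assistance — status part-time ✓ (not excluded); service 25 months ≥ 2 months ✓ → eligible.
Adoption Assistance — status part-time ✓; rating 3 ≥ 3 ✓; dept QA ✓ → eligible.
Stock Purchase Plan — status part-time ✓ (not excluded); service 25 months ≥ 18 months ✓ → eligible.
Identity Protection Plan — status part-time ✓; service 25 months ≥ 120 days ✓ → eligible.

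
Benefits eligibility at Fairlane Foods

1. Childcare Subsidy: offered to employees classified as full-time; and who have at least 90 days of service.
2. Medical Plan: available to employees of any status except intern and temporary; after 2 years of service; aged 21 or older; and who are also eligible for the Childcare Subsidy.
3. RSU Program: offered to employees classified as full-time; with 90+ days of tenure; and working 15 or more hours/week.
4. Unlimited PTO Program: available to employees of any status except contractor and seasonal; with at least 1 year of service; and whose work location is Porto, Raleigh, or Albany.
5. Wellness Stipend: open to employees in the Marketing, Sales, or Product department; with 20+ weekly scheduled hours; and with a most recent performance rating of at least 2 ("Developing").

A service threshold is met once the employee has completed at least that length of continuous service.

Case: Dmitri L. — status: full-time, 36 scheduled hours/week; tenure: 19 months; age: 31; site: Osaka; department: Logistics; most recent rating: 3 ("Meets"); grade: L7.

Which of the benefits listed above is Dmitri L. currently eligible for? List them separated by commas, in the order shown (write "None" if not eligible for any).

Childcare Subsidy — status full-time ✓; service 19 months ≥ 90 days ✓ → eligible.
Medical Plan — status full-time ✓ (not excluded); service 19 months < 2 years (≈730 days) ✗ → not eligible.
RSU Program — status full-time ✓; service 19 months ≥ 90 days ✓; 36 hrs/wk ≥ 15 ✓ → eligible.
Unlimited PTO Program — status full-time ✓ (not excluded); service 19 months ≥ 1 year (≈365 days) ✓; site Osaka ✗ (not Porto, Raleigh, or Albany) → not eligible.
Wellness Stipend — dept Logistics ✗ → not eligible.

Childcare Subsidy, RSU Program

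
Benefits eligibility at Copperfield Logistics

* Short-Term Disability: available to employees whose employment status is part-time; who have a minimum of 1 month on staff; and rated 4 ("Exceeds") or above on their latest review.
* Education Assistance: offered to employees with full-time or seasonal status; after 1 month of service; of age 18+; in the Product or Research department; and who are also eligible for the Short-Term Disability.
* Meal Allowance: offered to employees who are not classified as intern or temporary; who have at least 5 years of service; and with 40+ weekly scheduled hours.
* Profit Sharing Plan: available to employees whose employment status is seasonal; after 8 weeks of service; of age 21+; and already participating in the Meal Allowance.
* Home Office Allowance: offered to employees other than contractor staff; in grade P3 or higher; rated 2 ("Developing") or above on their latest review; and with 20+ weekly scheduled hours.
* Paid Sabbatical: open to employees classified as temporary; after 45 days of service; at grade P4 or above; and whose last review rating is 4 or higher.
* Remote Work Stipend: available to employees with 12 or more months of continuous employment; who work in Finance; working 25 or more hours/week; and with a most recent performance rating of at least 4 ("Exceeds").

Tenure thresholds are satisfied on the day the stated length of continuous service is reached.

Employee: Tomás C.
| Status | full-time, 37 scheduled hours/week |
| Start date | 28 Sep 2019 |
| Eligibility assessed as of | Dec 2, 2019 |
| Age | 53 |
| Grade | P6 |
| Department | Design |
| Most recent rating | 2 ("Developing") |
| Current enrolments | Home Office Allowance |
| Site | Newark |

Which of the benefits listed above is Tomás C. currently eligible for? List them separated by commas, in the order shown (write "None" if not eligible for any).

Service from 28 Sep 2019 to Dec 2, 2019: 65 days.
Short-Term Disability — status full-time ✗ (requires part-time) → not eligible.
Education Assistance — status full-time ✓; service 65 days ≥ 1 month (≈30 days) ✓; age 53 ≥ 18 ✓; dept Design ✗ → not eligible.
Meal Allowance — status full-time ✓ (not excluded); service 65 days < 5 years (≈1825 days) ✗ → not eligible.
Profit Sharing Plan — status full-time ✗ (requires seasonal) → not eligible.
Home Office Allowance — status full-time ✓ (not excluded); grade P6 ≥ P3 ✓; rating 2 ≥ 2 ✓; 37 hrs/wk ≥ 20 ✓ → eligible.
Paid Sabbatical — status full-time ✗ (requires temporary) → not eligible.
Remote Work Stipend — service 65 days < 12 months (≈360 days) ✗ → not eligible.

Home Office Allowance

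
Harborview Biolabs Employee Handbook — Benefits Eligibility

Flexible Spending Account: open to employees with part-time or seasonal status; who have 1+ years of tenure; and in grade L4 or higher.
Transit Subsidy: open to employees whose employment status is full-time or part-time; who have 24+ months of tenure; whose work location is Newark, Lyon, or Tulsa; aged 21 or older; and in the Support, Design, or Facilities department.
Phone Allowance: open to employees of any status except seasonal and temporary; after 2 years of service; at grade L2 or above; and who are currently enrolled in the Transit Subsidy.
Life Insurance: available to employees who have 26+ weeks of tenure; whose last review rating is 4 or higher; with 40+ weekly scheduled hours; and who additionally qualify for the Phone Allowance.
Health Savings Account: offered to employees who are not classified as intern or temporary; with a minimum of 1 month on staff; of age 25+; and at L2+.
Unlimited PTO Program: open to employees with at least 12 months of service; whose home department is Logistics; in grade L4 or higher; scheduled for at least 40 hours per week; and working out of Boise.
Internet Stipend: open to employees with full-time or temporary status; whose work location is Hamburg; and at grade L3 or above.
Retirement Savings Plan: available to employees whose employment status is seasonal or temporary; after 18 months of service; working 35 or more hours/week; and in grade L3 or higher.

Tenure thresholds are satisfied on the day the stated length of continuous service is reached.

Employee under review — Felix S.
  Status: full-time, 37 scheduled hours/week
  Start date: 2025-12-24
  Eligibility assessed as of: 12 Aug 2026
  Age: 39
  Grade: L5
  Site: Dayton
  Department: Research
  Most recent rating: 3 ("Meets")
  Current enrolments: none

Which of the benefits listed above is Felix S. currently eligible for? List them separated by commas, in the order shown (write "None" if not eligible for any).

Health Savings Account

Service from 2025-12-24 to 12 Aug 2026: 231 days.
Flexible Spending Account — status full-time ✗ (requires part-time or seasonal) → not eligible.
Transit Subsidy — status full-time ✓; service 231 days < 24 months (≈720 days) ✗ → not eligible.
Phone Allowance — status full-time ✓ (not excluded); service 231 days < 2 years (≈730 days) ✗ → not eligible.
Life Insurance — service 231 days ≥ 26 weeks (≈182 days) ✓; rating 3 < 4 ✗ → not eligible.
Health Savings Account — status full-time ✓ (not excluded); service 231 days ≥ 1 month (≈30 days) ✓; age 39 ≥ 25 ✓; grade L5 ≥ L2 ✓ → eligible.
Unlimited PTO Program — service 231 days < 12 months (≈360 days) ✗ → not eligible.
Internet Stipend — status full-time ✓; site Dayton ✗ (not Hamburg) → not eligible.
Retirement Savings Plan — status full-time ✗ (requires seasonal or temporary) → not eligible.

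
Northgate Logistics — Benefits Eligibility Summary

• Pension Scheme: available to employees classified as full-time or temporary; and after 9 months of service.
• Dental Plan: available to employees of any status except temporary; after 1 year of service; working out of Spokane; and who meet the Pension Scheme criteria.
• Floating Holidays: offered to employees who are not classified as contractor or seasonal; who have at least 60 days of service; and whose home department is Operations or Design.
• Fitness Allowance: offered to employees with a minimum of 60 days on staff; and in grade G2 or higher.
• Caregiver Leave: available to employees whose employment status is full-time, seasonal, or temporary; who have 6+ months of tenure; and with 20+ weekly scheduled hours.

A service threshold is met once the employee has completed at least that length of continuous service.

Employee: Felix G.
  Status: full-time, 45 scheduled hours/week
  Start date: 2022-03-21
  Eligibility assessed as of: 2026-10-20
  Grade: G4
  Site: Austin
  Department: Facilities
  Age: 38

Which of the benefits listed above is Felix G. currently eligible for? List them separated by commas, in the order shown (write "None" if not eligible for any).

Pension Scheme, Fitness Allowance, Caregiver Leave

Service from 2022-03-21 to 2026-10-20: 1674 days.
Pension Scheme — status full-time ✓; service 1674 days ≥ 9 months (≈270 days) ✓ → eligible.
Dental Plan — status full-time ✓ (not excluded); service 1674 days ≥ 1 year (≈365 days) ✓; site Austin ✗ (not Spokane) → not eligible.
Floating Holidays — status full-time ✓ (not excluded); service 1674 days ≥ 60 days ✓; dept Facilities ✗ → not eligible.
Fitness Allowance — service 1674 days ≥ 60 days ✓; grade G4 ≥ G2 ✓ → eligible.
Caregiver Leave — status full-time ✓; service 1674 days ≥ 6 months (≈180 days) ✓; 45 hrs/wk ≥ 20 ✓ → eligible.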